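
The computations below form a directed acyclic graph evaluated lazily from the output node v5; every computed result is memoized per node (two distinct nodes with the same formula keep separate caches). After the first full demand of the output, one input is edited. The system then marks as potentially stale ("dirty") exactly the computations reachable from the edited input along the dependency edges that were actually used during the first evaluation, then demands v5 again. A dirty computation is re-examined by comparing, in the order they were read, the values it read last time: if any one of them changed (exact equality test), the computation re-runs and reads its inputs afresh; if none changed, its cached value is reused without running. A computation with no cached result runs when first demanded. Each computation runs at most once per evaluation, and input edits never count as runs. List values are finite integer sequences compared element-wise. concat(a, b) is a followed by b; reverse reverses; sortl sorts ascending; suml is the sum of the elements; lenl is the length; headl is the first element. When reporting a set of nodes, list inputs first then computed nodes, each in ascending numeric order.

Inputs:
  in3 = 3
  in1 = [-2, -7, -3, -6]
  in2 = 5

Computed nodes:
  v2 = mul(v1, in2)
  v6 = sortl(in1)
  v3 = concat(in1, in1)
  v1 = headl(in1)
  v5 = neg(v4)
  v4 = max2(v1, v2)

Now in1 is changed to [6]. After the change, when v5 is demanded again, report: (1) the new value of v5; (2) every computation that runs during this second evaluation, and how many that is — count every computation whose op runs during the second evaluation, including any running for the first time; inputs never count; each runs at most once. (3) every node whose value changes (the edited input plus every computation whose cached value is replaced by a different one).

Demanding v5 again yields -30.
4 computations run: v1, v2, v4, v5.
The nodes whose values change: in1, v1, v2, v4, v5.

First demand of the output computes:
  v1 = headl([-2, -7, -3, -6]) = -2
  v2 = mul(-2, 5) = -10
  v4 = max2(-2, -10) = -2
  v5 = neg(-2) = 2

After the edit, cleaning proceeds:
  v1: a read changed (in1 [-2, -7, -3, -6]->[6]) — executes, giving 6.
  v2: a read changed (v1 -2->6) — executes, giving 30.
  v4: a read changed (v1 -2->6; v2 -10->30) — executes, giving 30.
  v5: a read changed (v4 -2->30) — executes, giving -30.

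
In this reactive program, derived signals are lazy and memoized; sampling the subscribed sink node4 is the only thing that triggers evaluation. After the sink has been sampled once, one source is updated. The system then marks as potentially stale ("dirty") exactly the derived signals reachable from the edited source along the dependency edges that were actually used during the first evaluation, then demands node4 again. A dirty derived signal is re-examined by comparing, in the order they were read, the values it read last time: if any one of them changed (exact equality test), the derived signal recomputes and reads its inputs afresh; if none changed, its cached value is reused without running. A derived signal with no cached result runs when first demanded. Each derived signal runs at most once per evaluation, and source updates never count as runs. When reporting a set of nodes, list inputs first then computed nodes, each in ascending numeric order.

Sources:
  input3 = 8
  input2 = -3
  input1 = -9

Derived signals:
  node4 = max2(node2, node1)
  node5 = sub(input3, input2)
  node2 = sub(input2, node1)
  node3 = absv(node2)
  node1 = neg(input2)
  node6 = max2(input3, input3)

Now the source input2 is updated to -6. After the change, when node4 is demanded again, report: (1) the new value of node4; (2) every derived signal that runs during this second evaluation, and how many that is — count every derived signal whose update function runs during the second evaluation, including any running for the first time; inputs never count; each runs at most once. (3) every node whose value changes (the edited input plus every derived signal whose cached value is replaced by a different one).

Demanding node4 again yields 6.
3 derived signals run: node1, node2, node4.
The nodes whose values change: input2, node1, node2, node4.

First demand of the output computes:
  node1 = neg(-3) = 3
  node2 = sub(-3, 3) = -6
  node4 = max2(-6, 3) = 3

After the edit, cleaning proceeds:
  node1: a read changed (input2 -3->-6) — executes, giving 6.
  node2: a read changed (input2 -3->-6; node1 3->6) — executes, giving -12.
  node4: a read changed (node2 -6->-12; node1 3->6) — executes, giving 6.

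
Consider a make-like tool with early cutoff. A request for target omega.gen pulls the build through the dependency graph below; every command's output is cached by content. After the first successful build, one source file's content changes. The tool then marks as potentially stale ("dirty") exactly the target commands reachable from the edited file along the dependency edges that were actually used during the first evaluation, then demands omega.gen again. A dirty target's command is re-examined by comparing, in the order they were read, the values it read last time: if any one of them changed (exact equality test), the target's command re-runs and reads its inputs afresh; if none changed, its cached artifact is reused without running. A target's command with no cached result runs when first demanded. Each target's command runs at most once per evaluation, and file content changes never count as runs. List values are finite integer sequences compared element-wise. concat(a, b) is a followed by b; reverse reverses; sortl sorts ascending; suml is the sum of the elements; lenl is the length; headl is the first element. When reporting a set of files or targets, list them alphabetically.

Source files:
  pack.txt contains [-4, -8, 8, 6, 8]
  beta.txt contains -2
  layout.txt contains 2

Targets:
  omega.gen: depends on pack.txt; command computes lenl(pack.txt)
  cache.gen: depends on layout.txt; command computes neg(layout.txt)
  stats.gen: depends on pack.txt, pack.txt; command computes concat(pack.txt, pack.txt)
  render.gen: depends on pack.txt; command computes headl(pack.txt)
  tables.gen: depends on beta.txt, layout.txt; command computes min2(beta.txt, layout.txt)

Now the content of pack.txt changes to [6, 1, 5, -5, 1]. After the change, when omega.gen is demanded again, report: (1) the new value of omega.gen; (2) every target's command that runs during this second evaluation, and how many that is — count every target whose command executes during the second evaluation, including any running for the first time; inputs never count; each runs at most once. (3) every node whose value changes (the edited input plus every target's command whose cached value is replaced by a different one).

Demanding omega.gen again yields 5.
1 target commands run: omega.gen.
The nodes whose values change: pack.txt.

First demand of the output computes:
  omega.gen = lenl([-4, -8, 8, 6, 8]) = 5

After the edit, cleaning proceeds:
  omega.gen: a read changed (pack.txt [-4, -8, 8, 6, 8]->[6, 1, 5, -5, 1]) — executes, giving 5 — identical to its old value.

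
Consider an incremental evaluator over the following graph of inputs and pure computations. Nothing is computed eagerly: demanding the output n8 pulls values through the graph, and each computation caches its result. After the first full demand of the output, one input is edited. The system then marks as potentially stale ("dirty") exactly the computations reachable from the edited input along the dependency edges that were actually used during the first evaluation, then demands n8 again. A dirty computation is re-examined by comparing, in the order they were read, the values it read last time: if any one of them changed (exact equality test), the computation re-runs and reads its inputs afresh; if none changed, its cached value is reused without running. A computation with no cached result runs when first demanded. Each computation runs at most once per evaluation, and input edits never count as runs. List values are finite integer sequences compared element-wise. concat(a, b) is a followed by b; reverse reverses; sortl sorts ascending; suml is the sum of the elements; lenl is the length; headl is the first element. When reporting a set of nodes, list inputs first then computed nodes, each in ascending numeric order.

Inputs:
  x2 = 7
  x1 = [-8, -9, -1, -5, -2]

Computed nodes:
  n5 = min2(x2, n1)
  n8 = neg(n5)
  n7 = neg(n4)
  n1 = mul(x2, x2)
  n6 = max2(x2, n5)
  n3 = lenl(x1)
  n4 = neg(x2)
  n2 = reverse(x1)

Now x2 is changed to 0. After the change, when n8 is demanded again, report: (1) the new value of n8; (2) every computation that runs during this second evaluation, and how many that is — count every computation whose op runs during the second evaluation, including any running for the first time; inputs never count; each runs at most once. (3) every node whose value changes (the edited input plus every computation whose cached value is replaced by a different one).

n8 now evaluates to 0.
Run set: n1, n5, n8 (3 run).
Changed values: x2, n1, n5, n8.

Initial pass — values computed on the first demand:
  n1 = mul(7, 7) = 49
  n5 = min2(7, 49) = 7
  n8 = neg(7) = -7

Second demand — change propagation:
  n1: re-runs because x2 7->0; x2 7->0; new result 0.
  n5: re-runs because x2 7->0; n1 49->0; new result 0.
  n8: re-runs because n5 7->0; new result 0.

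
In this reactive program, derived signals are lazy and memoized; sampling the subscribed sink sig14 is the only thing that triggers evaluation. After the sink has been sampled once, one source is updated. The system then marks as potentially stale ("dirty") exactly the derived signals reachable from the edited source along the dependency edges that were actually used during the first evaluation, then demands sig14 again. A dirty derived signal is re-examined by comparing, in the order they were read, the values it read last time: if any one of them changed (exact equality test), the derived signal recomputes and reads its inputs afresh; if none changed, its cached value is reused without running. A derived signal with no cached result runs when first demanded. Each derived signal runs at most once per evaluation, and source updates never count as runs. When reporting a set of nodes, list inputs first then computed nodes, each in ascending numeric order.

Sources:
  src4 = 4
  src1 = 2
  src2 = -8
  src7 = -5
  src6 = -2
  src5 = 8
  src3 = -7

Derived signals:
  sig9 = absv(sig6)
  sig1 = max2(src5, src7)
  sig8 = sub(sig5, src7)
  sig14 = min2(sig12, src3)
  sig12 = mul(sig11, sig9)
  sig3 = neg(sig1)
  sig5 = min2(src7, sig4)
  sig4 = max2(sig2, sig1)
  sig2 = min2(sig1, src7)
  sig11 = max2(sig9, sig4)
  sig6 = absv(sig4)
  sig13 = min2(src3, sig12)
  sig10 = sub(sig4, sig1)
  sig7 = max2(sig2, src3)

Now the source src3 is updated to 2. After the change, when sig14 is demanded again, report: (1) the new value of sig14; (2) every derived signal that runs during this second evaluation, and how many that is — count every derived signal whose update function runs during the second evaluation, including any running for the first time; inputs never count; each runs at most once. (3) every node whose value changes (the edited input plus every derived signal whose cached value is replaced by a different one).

First demand of the output computes:
  sig1 = max2(8, -5) = 8
  sig2 = min2(8, -5) = -5
  sig4 = max2(-5, 8) = 8
  sig6 = absv(8) = 8
  sig9 = absv(8) = 8
  sig11 = max2(8, 8) = 8
  sig12 = mul(8, 8) = 64
  sig14 = min2(64, -7) = -7

After the edit, cleaning proceeds:
  sig14: a read changed (src3 -7->2) — executes, giving 2.

Demanding sig14 again yields 2.
1 derived signals run: sig14.
The nodes whose values change: src3, sig14.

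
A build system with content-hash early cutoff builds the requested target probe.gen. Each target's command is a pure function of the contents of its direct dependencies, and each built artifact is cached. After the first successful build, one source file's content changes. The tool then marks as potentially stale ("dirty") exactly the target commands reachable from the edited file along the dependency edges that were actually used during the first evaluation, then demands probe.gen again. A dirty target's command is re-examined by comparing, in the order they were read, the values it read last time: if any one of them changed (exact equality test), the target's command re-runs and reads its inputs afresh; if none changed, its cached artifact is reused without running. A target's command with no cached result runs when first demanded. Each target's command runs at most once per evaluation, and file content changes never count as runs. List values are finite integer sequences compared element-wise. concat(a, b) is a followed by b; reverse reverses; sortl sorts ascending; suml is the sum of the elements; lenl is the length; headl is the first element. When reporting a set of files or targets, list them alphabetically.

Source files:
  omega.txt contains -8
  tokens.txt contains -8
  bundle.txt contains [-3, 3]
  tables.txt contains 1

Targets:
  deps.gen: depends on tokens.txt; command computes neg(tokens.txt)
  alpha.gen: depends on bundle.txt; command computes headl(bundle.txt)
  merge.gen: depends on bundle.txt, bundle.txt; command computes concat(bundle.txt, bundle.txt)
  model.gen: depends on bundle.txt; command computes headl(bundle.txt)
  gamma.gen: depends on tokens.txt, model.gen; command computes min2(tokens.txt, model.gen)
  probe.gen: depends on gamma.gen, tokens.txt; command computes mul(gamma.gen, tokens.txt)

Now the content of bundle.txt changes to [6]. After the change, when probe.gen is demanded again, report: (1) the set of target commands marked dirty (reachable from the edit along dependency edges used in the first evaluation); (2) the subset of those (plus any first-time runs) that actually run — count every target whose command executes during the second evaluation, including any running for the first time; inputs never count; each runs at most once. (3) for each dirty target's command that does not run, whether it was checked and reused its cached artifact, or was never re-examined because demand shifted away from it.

First evaluation (everything demanded from the output):
  model.gen = headl([-3, 3]) = -3
  gamma.gen = min2(-8, -3) = -8
  probe.gen = mul(-8, -8) = 64

Propagation after the edit:
  model.gen: runs — bundle.txt [-3, 3]->[6]; result 6.
  gamma.gen: runs — model.gen -3->6; result -8 (same value as before).
  probe.gen: checked — values it read are unchanged (gamma.gen unchanged, tokens.txt unchanged); reused cached 64 without running.

Key observation: the change is absorbed at gamma.gen — it re-runs but produces the same value, and the output's value is unchanged.

Marked dirty: gamma.gen, model.gen, probe.gen.
Target commands that run: gamma.gen, model.gen — 2 in total.
Checked but reused from cache: probe.gen.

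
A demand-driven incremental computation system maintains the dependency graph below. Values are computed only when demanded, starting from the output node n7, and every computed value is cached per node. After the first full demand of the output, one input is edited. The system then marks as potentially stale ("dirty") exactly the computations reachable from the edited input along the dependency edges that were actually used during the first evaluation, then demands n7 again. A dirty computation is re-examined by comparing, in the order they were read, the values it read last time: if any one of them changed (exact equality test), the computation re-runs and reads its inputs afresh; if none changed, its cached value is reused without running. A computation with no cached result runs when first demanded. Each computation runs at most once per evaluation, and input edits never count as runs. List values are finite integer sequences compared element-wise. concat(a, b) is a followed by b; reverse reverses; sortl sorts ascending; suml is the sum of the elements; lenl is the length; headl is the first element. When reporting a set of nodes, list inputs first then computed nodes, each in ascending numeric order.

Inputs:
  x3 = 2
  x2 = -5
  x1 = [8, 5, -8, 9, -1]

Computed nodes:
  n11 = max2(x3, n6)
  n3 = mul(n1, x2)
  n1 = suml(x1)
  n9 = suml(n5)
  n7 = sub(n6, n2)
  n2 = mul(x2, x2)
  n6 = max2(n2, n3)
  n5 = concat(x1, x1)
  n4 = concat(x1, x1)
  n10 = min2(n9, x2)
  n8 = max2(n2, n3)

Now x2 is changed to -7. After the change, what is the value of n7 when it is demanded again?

New value of n7: 0.

First evaluation (everything demanded from the output):
  n1 = suml([8, 5, -8, 9, -1]) = 13
  n2 = mul(-5, -5) = 25
  n3 = mul(13, -5) = -65
  n6 = max2(25, -65) = 25
  n7 = sub(25, 25) = 0

Propagation after the edit:
  n2: runs — x2 -5->-7; x2 -5->-7; result 49.
  n3: runs — x2 -5->-7; result -91.
  n6: runs — n2 25->49; n3 -65->-91; result 49.
  n7: runs — n6 25->49; n2 25->49; result 0 (same value as before).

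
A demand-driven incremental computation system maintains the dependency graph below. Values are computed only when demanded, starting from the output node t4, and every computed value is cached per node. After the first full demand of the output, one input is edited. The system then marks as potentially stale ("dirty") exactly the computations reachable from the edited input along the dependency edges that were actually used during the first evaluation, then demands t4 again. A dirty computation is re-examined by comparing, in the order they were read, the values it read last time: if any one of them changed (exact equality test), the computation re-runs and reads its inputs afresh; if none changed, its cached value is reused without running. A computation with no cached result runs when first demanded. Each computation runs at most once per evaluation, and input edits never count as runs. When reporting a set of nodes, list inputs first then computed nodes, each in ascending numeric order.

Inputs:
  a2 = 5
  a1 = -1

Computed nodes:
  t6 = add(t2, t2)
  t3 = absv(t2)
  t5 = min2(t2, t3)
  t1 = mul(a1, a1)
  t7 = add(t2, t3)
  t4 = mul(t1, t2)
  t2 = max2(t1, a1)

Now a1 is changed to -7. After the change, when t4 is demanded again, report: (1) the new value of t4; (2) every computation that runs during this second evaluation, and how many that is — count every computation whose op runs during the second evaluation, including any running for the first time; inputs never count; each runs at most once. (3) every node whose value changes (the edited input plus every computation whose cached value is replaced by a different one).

First evaluation (everything demanded from the output):
  t1 = mul(-1, -1) = 1
  t2 = max2(1, -1) = 1
  t4 = mul(1, 1) = 1

Propagation after the edit:
  t1: runs — a1 -1->-7; a1 -1->-7; result 49.
  t2: runs — t1 1->49; a1 -1->-7; result 49.
  t4: runs — t1 1->49; t2 1->49; result 2401.

New value of t4: 2401.
Computations that run: t1, t2, t4 — 3 in total.
Values that change: a1, t1, t2, t4.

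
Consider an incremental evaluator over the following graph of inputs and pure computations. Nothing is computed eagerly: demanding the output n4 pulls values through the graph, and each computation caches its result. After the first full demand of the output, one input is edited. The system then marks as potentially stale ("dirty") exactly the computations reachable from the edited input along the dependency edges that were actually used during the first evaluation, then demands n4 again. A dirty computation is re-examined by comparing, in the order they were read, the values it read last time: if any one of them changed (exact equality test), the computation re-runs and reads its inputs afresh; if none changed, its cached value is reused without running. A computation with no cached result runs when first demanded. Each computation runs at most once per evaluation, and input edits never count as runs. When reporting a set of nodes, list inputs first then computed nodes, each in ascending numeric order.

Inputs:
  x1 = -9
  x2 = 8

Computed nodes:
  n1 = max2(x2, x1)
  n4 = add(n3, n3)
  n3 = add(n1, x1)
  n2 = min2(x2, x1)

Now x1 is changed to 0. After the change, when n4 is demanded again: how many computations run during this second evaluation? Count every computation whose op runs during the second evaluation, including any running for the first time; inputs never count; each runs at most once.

Initial pass — values computed on the first demand:
  n1 = max2(8, -9) = 8
  n3 = add(8, -9) = -1
  n4 = add(-1, -1) = -2

Second demand — change propagation:
  n1: re-runs because x1 -9->0; new result 8 (unchanged).
  n3: re-runs because x1 -9->0; new result 8.
  n4: re-runs because n3 -1->8; n3 -1->8; new result 16.

Run set: n1, n3, n4 (3 run).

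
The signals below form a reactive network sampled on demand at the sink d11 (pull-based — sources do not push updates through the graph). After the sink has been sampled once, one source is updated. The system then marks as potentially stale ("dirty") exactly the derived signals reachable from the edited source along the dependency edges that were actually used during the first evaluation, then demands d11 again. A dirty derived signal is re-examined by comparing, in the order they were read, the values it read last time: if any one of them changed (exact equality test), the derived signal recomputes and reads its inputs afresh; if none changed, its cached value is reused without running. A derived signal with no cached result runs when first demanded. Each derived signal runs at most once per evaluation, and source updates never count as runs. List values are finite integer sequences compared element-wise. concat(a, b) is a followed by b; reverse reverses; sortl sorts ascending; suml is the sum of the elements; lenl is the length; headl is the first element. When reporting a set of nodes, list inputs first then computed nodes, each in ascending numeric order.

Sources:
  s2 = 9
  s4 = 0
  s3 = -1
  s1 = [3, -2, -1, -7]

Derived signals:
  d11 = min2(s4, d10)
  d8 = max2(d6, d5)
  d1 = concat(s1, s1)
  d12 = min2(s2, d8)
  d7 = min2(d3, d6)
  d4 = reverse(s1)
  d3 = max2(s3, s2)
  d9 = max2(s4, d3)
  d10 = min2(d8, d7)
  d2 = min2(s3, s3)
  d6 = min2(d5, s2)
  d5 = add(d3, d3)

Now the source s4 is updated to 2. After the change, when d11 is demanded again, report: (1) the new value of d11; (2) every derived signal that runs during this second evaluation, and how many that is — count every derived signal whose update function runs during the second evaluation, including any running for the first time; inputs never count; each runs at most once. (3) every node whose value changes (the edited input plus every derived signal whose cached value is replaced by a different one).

d11 now evaluates to 2.
Run set: d11 (1 run).
Changed values: s4, d11.

Initial pass — values computed on the first demand:
  d3 = max2(-1, 9) = 9
  d5 = add(9, 9) = 18
  d6 = min2(18, 9) = 9
  d7 = min2(9, 9) = 9
  d8 = max2(9, 18) = 18
  d10 = min2(18, 9) = 9
  d11 = min2(0, 9) = 0

Second demand — change propagation:
  d11: re-runs because s4 0->2; new result 2.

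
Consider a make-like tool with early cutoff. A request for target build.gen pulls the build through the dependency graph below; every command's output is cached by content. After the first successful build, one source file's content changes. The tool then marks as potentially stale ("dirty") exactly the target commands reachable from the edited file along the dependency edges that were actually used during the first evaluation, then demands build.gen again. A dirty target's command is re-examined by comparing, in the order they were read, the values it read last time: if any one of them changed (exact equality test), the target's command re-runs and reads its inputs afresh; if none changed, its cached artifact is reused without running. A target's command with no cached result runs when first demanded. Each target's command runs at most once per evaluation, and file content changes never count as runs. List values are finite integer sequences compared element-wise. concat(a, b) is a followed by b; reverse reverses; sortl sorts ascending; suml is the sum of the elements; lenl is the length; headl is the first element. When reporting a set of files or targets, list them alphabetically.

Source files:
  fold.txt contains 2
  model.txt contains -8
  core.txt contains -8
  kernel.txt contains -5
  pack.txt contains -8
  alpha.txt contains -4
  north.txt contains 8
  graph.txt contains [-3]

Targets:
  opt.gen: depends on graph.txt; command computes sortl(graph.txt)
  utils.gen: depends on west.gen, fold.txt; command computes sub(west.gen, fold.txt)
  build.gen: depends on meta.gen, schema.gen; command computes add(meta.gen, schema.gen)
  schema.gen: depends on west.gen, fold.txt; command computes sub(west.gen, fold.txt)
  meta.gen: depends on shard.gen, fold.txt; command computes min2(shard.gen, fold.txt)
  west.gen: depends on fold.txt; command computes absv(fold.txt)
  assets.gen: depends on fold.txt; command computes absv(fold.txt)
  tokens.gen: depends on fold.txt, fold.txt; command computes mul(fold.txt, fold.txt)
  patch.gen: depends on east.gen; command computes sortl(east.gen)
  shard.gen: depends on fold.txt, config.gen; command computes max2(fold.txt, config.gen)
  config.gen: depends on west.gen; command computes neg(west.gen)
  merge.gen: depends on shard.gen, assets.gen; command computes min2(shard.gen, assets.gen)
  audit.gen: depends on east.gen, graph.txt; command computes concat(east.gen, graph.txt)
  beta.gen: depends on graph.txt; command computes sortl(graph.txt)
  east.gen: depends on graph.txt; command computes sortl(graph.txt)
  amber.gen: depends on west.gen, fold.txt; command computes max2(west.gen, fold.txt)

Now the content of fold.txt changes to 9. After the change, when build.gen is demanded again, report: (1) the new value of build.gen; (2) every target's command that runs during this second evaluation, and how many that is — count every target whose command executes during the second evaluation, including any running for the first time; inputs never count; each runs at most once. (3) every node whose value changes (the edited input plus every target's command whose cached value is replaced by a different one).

Demanding build.gen again yields 9.
6 target commands run: build.gen, config.gen, meta.gen, schema.gen, shard.gen, west.gen.
The nodes whose values change: build.gen, config.gen, fold.txt, meta.gen, shard.gen, west.gen.

First demand of the output computes:
  west.gen = absv(2) = 2
  config.gen = neg(2) = -2
  schema.gen = sub(2, 2) = 0
  shard.gen = max2(2, -2) = 2
  meta.gen = min2(2, 2) = 2
  build.gen = add(2, 0) = 2

After the edit, cleaning proceeds:
  west.gen: a read changed (fold.txt 2->9) — executes, giving 9.
  config.gen: a read changed (west.gen 2->9) — executes, giving -9.
  schema.gen: a read changed (west.gen 2->9; fold.txt 2->9) — executes, giving 0 — identical to its old value.
  shard.gen: a read changed (fold.txt 2->9; config.gen -2->-9) — executes, giving 9.
  meta.gen: a read changed (shard.gen 2->9; fold.txt 2->9) — executes, giving 9.
  build.gen: a read changed (meta.gen 2->9) — executes, giving 9.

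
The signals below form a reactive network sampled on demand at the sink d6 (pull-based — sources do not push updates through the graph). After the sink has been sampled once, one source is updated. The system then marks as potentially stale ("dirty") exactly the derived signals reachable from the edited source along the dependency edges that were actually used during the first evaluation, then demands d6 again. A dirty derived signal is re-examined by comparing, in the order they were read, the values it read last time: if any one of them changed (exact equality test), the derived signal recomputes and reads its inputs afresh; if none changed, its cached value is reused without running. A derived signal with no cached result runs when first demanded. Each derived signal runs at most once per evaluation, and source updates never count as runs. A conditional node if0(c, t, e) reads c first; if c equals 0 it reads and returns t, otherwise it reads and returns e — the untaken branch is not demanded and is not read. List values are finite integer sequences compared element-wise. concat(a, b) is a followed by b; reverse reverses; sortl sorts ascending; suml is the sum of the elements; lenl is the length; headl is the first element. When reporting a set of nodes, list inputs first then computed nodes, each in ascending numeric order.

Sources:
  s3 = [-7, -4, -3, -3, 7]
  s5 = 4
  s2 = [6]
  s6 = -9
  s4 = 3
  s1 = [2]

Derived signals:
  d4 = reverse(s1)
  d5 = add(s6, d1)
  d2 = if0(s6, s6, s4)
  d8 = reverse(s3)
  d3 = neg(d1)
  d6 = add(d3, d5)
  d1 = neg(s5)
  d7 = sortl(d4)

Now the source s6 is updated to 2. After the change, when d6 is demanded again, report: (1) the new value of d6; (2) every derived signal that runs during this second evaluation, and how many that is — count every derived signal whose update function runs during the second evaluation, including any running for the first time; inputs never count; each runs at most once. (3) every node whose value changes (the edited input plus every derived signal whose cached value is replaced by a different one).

d6 now evaluates to 2.
Run set: d5, d6 (2 run).
Changed values: s6, d5, d6.

Initial pass — values computed on the first demand:
  d1 = neg(4) = -4
  d3 = neg(-4) = 4
  d5 = add(-9, -4) = -13
  d6 = add(4, -13) = -9

Second demand — change propagation:
  d5: re-runs because s6 -9->2; new result -2.
  d6: re-runs because d5 -13->-2; new result 2.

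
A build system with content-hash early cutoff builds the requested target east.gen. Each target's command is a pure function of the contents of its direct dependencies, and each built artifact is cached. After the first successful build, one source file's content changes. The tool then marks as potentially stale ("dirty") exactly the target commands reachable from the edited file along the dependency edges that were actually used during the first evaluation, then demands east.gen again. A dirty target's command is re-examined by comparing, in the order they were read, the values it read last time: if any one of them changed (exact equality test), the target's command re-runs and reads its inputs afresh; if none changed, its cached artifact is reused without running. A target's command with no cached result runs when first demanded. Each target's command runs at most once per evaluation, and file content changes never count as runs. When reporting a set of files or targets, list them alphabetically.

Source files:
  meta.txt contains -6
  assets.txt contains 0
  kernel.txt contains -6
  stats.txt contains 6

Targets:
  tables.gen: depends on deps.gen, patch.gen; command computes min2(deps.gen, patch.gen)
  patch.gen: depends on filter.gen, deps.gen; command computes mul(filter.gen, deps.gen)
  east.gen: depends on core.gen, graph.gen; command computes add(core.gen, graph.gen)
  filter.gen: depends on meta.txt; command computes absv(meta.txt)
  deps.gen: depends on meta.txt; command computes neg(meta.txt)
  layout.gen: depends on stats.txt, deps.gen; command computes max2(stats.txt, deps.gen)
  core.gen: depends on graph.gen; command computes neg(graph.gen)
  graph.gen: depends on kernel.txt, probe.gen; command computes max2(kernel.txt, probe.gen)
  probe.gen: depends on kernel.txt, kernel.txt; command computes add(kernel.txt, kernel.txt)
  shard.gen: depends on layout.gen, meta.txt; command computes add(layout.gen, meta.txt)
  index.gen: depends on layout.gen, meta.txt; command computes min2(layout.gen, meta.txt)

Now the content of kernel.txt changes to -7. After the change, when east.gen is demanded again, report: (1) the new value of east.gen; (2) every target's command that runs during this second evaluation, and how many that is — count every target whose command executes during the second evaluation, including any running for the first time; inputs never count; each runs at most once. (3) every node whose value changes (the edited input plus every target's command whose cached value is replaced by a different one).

First evaluation (everything demanded from the output):
  probe.gen = add(-6, -6) = -12
  graph.gen = max2(-6, -12) = -6
  core.gen = neg(-6) = 6
  east.gen = add(6, -6) = 0

Propagation after the edit:
  probe.gen: runs — kernel.txt -6->-7; kernel.txt -6->-7; result -14.
  graph.gen: runs — kernel.txt -6->-7; probe.gen -12->-14; result -7.
  core.gen: runs — graph.gen -6->-7; result 7.
  east.gen: runs — core.gen 6->7; graph.gen -6->-7; result 0 (same value as before).

New value of east.gen: 0.
Target commands that run: core.gen, east.gen, graph.gen, probe.gen — 4 in total.
Values that change: core.gen, graph.gen, kernel.txt, probe.gen.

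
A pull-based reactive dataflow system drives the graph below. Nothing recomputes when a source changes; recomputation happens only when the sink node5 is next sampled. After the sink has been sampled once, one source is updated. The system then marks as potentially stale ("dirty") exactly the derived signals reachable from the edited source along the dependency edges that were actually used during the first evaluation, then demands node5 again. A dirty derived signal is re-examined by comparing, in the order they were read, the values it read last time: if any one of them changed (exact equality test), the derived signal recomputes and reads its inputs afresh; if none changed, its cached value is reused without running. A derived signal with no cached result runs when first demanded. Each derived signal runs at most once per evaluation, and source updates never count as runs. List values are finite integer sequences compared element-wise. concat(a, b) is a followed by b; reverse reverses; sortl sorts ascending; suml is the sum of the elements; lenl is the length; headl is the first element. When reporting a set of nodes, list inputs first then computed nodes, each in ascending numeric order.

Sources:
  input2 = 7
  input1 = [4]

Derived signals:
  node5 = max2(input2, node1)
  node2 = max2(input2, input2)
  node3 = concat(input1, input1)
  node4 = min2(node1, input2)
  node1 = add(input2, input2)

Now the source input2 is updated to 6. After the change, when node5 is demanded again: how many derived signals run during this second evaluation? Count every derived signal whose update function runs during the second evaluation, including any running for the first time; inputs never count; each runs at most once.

Derived signals that run: node1, node5 — 2 in total.

First evaluation (everything demanded from the output):
  node1 = add(7, 7) = 14
  node5 = max2(7, 14) = 14

Propagation after the edit:
  node1: runs — input2 7->6; input2 7->6; result 12.
  node5: runs — input2 7->6; node1 14->12; result 12.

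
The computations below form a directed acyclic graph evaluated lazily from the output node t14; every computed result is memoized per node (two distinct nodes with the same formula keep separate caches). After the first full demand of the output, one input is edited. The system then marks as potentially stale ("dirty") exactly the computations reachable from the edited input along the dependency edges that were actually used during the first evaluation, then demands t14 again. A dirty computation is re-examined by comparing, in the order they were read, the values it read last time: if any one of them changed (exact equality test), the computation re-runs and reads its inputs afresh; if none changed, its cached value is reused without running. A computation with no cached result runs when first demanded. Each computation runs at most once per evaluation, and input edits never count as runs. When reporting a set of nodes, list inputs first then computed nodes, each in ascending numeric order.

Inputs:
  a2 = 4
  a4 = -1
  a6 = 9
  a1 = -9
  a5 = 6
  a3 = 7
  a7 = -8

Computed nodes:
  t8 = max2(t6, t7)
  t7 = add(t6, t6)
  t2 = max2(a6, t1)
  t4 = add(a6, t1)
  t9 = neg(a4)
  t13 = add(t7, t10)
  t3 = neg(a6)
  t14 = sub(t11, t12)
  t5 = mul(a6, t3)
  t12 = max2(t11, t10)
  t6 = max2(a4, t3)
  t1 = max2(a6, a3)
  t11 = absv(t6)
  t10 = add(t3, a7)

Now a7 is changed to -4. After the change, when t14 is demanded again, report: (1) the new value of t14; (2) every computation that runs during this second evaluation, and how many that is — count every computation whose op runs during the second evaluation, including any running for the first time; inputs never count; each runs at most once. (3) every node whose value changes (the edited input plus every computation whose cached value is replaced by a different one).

First demand of the output computes:
  t3 = neg(9) = -9
  t6 = max2(-1, -9) = -1
  t10 = add(-9, -8) = -17
  t11 = absv(-1) = 1
  t12 = max2(1, -17) = 1
  t14 = sub(1, 1) = 0

After the edit, cleaning proceeds:
  t10: a read changed (a7 -8->-4) — executes, giving -13.
  t12: a read changed (t10 -17->-13) — executes, giving 1 — identical to its old value.
  t14: dirty, but its reads are unchanged (t11 unchanged, t12 unchanged); cached 0 stands.

Note the absorption at t12: it re-runs yet its value is the same, leaving the output's value untouched.

Demanding t14 again yields 0.
2 computations run: t10, t12.
The nodes whose values change: a7, t10.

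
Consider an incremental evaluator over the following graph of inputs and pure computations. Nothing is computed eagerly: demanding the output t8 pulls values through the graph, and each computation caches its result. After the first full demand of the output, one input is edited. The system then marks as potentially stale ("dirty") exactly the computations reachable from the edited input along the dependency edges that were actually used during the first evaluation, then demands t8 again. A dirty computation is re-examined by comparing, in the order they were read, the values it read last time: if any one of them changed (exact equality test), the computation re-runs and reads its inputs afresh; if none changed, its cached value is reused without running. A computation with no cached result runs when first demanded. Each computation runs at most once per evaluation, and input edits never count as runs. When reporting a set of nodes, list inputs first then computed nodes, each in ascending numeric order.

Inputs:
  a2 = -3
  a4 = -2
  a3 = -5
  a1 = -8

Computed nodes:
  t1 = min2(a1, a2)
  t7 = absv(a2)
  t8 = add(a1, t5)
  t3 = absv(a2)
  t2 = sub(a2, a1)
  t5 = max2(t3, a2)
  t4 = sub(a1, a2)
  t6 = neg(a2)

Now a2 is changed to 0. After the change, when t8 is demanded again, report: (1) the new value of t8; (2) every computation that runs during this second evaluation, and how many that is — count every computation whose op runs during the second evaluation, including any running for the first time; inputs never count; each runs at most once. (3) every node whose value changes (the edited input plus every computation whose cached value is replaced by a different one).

Initial pass — values computed on the first demand:
  t3 = absv(-3) = 3
  t5 = max2(3, -3) = 3
  t8 = add(-8, 3) = -5

Second demand — change propagation:
  t3: re-runs because a2 -3->0; new result 0.
  t5: re-runs because t3 3->0; a2 -3->0; new result 0.
  t8: re-runs because t5 3->0; new result -8.

t8 now evaluates to -8.
Run set: t3, t5, t8 (3 run).
Changed values: a2, t3, t5, t8.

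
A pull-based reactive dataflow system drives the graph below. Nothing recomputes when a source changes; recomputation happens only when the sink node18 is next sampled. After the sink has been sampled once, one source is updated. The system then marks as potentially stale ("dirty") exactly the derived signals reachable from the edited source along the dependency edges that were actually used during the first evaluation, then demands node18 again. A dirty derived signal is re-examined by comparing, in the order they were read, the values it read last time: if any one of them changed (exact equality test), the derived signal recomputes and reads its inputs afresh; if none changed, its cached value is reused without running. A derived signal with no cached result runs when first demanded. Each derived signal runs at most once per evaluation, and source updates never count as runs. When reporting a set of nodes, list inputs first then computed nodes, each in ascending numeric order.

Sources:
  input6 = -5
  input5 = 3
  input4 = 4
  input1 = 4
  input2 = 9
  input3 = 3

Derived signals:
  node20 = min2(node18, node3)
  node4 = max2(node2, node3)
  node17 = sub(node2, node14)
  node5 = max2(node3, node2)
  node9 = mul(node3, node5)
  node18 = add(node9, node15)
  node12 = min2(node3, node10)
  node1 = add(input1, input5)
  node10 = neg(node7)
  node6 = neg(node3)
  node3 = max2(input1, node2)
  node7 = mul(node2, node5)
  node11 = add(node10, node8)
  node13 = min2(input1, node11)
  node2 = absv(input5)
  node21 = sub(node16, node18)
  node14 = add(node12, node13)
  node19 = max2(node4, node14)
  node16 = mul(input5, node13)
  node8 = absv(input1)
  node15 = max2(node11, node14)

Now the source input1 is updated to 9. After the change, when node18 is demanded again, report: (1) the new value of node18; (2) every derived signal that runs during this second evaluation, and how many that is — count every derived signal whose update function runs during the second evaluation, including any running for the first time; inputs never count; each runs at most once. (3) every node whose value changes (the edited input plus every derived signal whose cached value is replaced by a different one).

New value of node18: 63.
Derived signals that run: node3, node5, node7, node8, node9, node10, node11, node12, node13, node14, node15, node18 — 12 in total.
Values that change: input1, node3, node5, node7, node8, node9, node10, node11, node12, node13, node14, node15, node18.

First evaluation (everything demanded from the output):
  node2 = absv(3) = 3
  node3 = max2(4, 3) = 4
  node5 = max2(4, 3) = 4
  node7 = mul(3, 4) = 12
  node8 = absv(4) = 4
  node9 = mul(4, 4) = 16
  node10 = neg(12) = -12
  node11 = add(-12, 4) = -8
  node12 = min2(4, -12) = -12
  node13 = min2(4, -8) = -8
  node14 = add(-12, -8) = -20
  node15 = max2(-8, -20) = -8
  node18 = add(16, -8) = 8

Propagation after the edit:
  node3: runs — input1 4->9; result 9.
  node5: runs — node3 4->9; result 9.
  node7: runs — node5 4->9; result 27.
  node8: runs — input1 4->9; result 9.
  node9: runs — node3 4->9; node5 4->9; result 81.
  node10: runs — node7 12->27; result -27.
  node11: runs — node10 -12->-27; node8 4->9; result -18.
  node12: runs — node3 4->9; node10 -12->-27; result -27.
  node13: runs — input1 4->9; node11 -8->-18; result -18.
  node14: runs — node12 -12->-27; node13 -8->-18; result -45.
  node15: runs — node11 -8->-18; node14 -20->-45; result -18.
  node18: runs — node9 16->81; node15 -8->-18; result 63.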